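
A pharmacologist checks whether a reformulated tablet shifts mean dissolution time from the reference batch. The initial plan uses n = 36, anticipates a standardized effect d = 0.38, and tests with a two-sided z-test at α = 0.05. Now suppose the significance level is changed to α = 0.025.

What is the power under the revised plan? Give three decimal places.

δ = d·√n = 0.38 × √36 = 2.2800 (unchanged). New critical value: z_{0.0125} = 2.241.
Revised power = Φ(δ − 2.241) + Φ(−δ − 2.241) = Φ(0.039) + Φ(-4.521) = 0.5154 + 0.0000 = 0.5154.

Power ≈ 0.515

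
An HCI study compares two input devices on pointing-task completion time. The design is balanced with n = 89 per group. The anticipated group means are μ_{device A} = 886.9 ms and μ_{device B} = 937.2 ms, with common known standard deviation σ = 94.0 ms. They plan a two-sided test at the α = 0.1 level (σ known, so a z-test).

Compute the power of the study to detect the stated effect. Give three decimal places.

Standardized effect: d = |μ_{device A} − μ_{device B}| / σ = |886.9 − 937.2| / 94.0 = 0.5351
Noncentrality parameter: δ = d·√(n/2) = 0.5351 × √(89/2) = 3.5696
Critical value for a two-sided test at α = 0.1: z_{α/2} = 1.645.
Power = Φ(δ − 1.645) + Φ(−δ − 1.645) = Φ(1.925) + Φ(-5.214) = 0.9729 + 0.0000 = 0.9729.

Power ≈ 0.973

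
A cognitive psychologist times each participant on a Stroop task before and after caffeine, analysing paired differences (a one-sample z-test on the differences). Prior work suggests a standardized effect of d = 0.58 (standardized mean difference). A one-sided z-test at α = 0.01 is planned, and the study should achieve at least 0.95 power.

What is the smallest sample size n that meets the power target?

n = 47

Set Φ(δ − 2.326) = 0.95; then δ − 2.326 = Φ⁻¹(0.95) = 1.645, giving δ = 3.971.
δ = d·√n ⇒ n = (δ/d)² = (3.971 / 0.58)² = 46.88.
Round up to the next whole unit.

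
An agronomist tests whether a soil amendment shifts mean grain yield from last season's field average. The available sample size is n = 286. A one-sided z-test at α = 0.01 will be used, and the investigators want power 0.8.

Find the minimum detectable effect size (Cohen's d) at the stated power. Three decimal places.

Required noncentrality: δ = z_{0.01} + z_{0.20} = 2.326 + 0.842 = 3.168.
δ = d·√n ⇒ d = δ/√n = 3.168/√286 = 0.1873.

d ≈ 0.187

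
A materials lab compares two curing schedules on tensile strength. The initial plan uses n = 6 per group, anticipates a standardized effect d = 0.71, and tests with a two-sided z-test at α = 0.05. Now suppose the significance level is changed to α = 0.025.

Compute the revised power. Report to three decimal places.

δ = d·√(n/2) = 0.71 × √(6/2) = 1.2298 (unchanged). New critical value: z_{0.0125} = 2.241.
Revised power = Φ(δ − 2.241) + Φ(−δ − 2.241) = Φ(-1.012) + Φ(-3.471) = 0.1559 + 0.0003 = 0.1561.

Power ≈ 0.156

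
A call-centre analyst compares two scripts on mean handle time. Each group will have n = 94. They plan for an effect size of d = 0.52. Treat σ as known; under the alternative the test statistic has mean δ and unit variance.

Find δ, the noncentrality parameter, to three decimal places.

δ = d·√(n/2) = 0.52 × √(94/2) = 3.5649

δ ≈ 3.565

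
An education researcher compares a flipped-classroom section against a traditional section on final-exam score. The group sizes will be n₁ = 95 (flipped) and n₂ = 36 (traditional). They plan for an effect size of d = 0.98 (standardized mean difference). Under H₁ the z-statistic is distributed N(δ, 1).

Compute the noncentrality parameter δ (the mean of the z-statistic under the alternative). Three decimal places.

δ ≈ 5.007

The noncentrality parameter scales effect size by the design's sample-size factor: δ = d / √(1/n₁ + 1/n₂) = 0.98 / √(1/95 + 1/36) = 5.0073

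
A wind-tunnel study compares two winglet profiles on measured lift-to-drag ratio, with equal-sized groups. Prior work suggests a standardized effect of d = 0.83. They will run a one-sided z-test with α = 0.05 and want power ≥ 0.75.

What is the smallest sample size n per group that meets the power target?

n = 16 per group

Set Φ(δ − 1.645) = 0.75; then δ − 1.645 = Φ⁻¹(0.75) = 0.674, giving δ = 2.319.
δ = d·√(n/2) ⇒ n = 2(δ/d)² = 2 × (2.319 / 0.83)² = 15.62.
Rounding up, n = 16 per group.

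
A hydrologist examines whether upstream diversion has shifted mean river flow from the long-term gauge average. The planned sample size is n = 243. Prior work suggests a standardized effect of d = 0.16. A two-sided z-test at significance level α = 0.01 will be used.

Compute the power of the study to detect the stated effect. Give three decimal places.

Power ≈ 0.467

Noncentrality parameter: δ = d·√n = 0.16 × √243 = 2.4942
Two-sided α = 0.01 → critical value z_{0.005} = 2.576.
Power = Φ(δ − 2.576) + Φ(−δ − 2.576) = Φ(-0.082) + Φ(-5.070) = 0.4675 + 0.0000 = 0.4675.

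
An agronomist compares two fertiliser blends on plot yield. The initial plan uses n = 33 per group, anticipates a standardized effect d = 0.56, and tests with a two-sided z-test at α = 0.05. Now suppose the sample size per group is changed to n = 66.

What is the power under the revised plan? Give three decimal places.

Power ≈ 0.896

With n = 66 per group: δ = d·√(n/2) = 0.56 × √(66/2) = 3.2170. Critical value z_{0.025} = 1.960.
Revised power = Φ(δ − 1.960) + Φ(−δ − 1.960) = Φ(1.257) + Φ(-5.177) = 0.8956 + 0.0000 = 0.8956.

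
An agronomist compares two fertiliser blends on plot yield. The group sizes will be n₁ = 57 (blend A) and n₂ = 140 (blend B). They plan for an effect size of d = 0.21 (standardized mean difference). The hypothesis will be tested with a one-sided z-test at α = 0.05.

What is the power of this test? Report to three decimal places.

Power ≈ 0.379

Noncentrality parameter: δ = d / √(1/n₁ + 1/n₂) = 0.21 / √(1/57 + 1/140) = 1.3366
Critical value for a one-sided test at α = 0.05: z_α = 1.645.
Power = P(Z > 1.645 − δ) = Φ(-0.308) = 0.3789.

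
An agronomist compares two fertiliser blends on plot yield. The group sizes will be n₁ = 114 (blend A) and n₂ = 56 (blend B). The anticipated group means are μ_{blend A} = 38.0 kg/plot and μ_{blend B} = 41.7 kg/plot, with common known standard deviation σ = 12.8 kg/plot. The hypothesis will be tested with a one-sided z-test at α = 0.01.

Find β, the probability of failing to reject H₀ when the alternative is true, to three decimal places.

Standardized effect: d = |μ_{blend A} − μ_{blend B}| / σ = |38.0 − 41.7| / 12.8 = 0.2891
Noncentrality parameter: δ = d / √(1/n₁ + 1/n₂) = 0.2891 / √(1/114 + 1/56) = 1.7714
One-sided α = 0.01 → critical value z_{0.01} = 2.326.
Power = P(Z > 2.326 − δ) = Φ(-0.555) = 0.2895.
Type II error: β = 1 − power = 1 − 0.2895 = 0.7105.

β ≈ 0.711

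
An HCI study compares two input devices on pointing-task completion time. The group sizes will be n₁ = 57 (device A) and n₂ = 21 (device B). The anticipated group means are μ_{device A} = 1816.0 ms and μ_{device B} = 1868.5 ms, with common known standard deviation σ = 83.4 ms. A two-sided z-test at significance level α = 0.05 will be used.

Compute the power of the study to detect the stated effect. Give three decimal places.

Power ≈ 0.694

Standardized effect: d = |μ_{device A} − μ_{device B}| / σ = |1816.0 − 1868.5| / 83.4 = 0.6295
Noncentrality parameter: λ = d / √(1/n₁ + 1/n₂) = 0.6295 / √(1/57 + 1/21) = 2.4660
Critical value for a two-sided test at α = 0.05: z_{α/2} = 1.960.
Power = Φ(λ − 1.960) + Φ(−λ − 1.960) = Φ(0.506) + Φ(-4.426) = 0.6936 + 0.0000 = 0.6936.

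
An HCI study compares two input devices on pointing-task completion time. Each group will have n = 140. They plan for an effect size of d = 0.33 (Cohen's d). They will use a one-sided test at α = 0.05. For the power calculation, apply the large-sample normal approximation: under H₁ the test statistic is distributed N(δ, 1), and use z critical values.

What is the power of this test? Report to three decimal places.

Noncentrality parameter: δ = d·√(n/2) = 0.33 × √(140/2) = 2.7610
Critical value for a one-sided test at α = 0.05: z_α = 1.645.
Power = Φ(δ − 1.645) = Φ(1.116) = 0.8678.

Power ≈ 0.868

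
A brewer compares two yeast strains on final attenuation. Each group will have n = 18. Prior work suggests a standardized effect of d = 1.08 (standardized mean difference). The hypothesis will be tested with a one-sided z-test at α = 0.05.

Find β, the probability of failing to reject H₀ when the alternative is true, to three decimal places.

Noncentrality parameter: δ = d·√(n/2) = 1.08 × √(18/2) = 3.2400
One-sided α = 0.05 → critical value z_{0.05} = 1.645.
Power = Φ(δ − 1.645) = Φ(1.595) = 0.9447.
Type II error: β = 1 − power = 1 − 0.9447 = 0.0553.

β ≈ 0.055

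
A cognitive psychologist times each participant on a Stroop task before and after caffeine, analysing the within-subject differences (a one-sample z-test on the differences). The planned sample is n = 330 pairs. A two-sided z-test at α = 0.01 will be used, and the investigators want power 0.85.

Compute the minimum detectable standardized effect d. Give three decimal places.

Required noncentrality: δ = z_{0.005} + z_{0.15} = 2.576 + 1.036 = 3.612.
(The second rejection-region term Φ(−δ − z_{α/2}) is negligible and dropped.)
δ = d·√n ⇒ d = δ/√n = 3.612/√330 = 0.1988.

d ≈ 0.199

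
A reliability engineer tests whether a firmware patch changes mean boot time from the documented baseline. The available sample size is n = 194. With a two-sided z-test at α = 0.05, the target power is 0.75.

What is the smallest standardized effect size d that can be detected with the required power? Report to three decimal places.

Need Φ(δ − 1.960) = 0.75, so δ = 1.960 + 0.674 = 2.634.
(The second rejection-region term Φ(−δ − z_{α/2}) is negligible and dropped.)
δ = d·√n ⇒ d = δ/√n = 2.634/√194 = 0.1891.

d ≈ 0.189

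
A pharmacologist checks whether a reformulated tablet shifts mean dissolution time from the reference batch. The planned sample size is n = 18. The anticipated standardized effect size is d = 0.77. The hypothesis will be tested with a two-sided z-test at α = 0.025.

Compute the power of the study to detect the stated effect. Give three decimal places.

Noncentrality parameter: δ = d·√n = 0.77 × √18 = 3.2668
Critical value for a two-sided test at α = 0.025: z_{α/2} = 2.241.
Power = Φ(δ − 2.241) + Φ(−δ − 2.241) = Φ(1.025) + Φ(-5.508) = 0.8474 + 0.0000 = 0.8474.

Power ≈ 0.847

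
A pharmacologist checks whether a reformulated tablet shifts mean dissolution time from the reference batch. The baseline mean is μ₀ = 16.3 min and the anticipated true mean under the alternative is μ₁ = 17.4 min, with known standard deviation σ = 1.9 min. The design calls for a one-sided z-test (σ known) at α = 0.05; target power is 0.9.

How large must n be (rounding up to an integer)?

n = 26

Standardized effect: d = |μ₁ − μ₀| / σ = |17.4 − 16.3| / 1.9 = 0.5789
For power 0.9 need Φ(δ − z_{0.05}) = 0.9, so δ = z_{0.05} + z_{0.10} = 1.645 + 1.282 = 2.926.
δ = d·√n ⇒ n = (δ/d)² = (2.926 / 0.5789)² = 25.55.
Round up to the next whole unit.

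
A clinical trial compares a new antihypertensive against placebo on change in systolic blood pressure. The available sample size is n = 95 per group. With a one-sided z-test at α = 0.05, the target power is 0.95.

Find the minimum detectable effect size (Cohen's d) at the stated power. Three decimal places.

Need Φ(δ − 1.645) = 0.95, so δ = 1.645 + 1.645 = 3.290.
δ = d·√(n/2) ⇒ d = δ/√(n/2) = 3.290/√(95/2) = 0.4773.

d ≈ 0.477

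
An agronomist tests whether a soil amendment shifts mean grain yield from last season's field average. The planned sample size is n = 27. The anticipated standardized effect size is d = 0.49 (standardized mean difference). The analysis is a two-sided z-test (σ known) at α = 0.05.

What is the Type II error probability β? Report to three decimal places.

Noncentrality parameter: δ = d·√n = 0.49 × √27 = 2.5461
Two-sided α = 0.05 → critical value z_{0.025} = 1.960.
Power = Φ(δ − 1.960) + Φ(−δ − 1.960) = Φ(0.586) + Φ(-4.506) = 0.7211 + 0.0000 = 0.7211.
Type II error: β = 1 − power = 1 − 0.7211 = 0.2789.

β ≈ 0.279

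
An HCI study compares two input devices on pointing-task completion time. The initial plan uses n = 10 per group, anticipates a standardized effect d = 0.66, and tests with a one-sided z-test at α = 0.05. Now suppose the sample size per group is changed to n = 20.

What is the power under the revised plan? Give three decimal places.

With n = 20 per group: δ = d·√(n/2) = 0.66 × √(20/2) = 2.0871. Critical value z_{0.05} = 1.645.
Revised power = Φ(δ − 1.645) = Φ(0.442) = 0.6708.

Power ≈ 0.671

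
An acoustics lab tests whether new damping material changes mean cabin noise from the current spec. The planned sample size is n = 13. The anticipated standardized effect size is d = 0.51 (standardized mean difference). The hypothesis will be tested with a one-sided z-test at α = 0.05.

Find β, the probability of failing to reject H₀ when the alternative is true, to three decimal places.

Noncentrality parameter: δ = d·√n = 0.51 × √13 = 1.8388
One-sided α = 0.05 → critical value z_{0.05} = 1.645.
Power = P(Z > 1.645 − δ) = Φ(0.194) = 0.5769.
Type II error: β = 1 − power = 1 − 0.5769 = 0.4231.

β ≈ 0.423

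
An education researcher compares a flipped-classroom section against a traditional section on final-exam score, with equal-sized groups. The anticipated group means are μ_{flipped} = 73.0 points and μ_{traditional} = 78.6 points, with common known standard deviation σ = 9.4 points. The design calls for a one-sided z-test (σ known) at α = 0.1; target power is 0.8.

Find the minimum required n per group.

Standardized effect: d = |μ_{flipped} − μ_{traditional}| / σ = |73.0 − 78.6| / 9.4 = 0.5957
Set Φ(δ − 1.282) = 0.8; then δ − 1.282 = Φ⁻¹(0.8) = 0.842, giving δ = 2.123.
δ = d·√(n/2) ⇒ n = 2(δ/d)² = 2 × (2.123 / 0.5957)² = 25.40.
Round up to the next whole unit.

n = 26 per group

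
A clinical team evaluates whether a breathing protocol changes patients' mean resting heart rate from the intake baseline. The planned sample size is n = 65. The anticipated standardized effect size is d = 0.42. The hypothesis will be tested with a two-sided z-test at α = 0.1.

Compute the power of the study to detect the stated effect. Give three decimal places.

Power ≈ 0.959

Noncentrality parameter: δ = d·√n = 0.42 × √65 = 3.3861
Critical value for a two-sided test at α = 0.1: z_{α/2} = 1.645.
Power = Φ(δ − 1.645) + Φ(−δ − 1.645) = Φ(1.741) + Φ(-5.031) = 0.9592 + 0.0000 = 0.9592.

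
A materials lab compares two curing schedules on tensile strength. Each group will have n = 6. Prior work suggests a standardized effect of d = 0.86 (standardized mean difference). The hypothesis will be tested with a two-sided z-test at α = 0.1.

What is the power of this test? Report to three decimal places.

Power ≈ 0.439

Noncentrality parameter: δ = d·√(n/2) = 0.86 × √(6/2) = 1.4896
Two-sided α = 0.1 → critical value z_{0.05} = 1.645.
Power = Φ(δ − 1.645) + Φ(−δ − 1.645) = Φ(-0.155) + Φ(-3.134) = 0.4383 + 0.0009 = 0.4392.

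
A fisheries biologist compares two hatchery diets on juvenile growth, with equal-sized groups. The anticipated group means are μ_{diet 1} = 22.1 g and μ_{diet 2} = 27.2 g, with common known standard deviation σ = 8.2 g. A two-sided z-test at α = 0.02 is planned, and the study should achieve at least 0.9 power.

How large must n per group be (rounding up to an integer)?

n = 68 per group

Standardized effect: d = |μ_{diet 1} − μ_{diet 2}| / σ = |22.1 − 27.2| / 8.2 = 0.6220
Set Φ(δ − 2.326) = 0.9; then δ − 2.326 = Φ⁻¹(0.9) = 1.282, giving δ = 3.608.
(The Φ(−δ − z_{α/2}) term is vanishingly small for δ > 0 and is dropped in the standard sample-size formula.)
δ = d·√(n/2) ⇒ n = 2(δ/d)² = 2 × (3.608 / 0.6220)² = 67.30.
Rounding up, n = 68 per group.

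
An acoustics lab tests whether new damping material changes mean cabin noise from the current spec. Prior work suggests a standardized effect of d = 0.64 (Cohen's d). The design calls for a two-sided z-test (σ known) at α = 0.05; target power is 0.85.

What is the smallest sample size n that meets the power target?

For power 0.85 need Φ(δ − z_{0.025}) = 0.85, so δ = z_{0.025} + z_{0.15} = 1.960 + 1.036 = 2.996.
(The Φ(−δ − z_{α/2}) term is vanishingly small for δ > 0 and is dropped in the standard sample-size formula.)
δ = d·√n ⇒ n = (δ/d)² = (2.996 / 0.64)² = 21.92.
Round up to the next whole unit.

n = 22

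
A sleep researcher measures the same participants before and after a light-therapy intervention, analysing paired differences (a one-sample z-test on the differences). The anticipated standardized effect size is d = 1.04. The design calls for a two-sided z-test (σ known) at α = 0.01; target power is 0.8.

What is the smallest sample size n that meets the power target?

Set Φ(δ − 2.576) = 0.8; then δ − 2.576 = Φ⁻¹(0.8) = 0.842, giving δ = 3.417.
(For δ > 0 the lower-tail rejection region contributes negligibly to power, so the one-term inversion is standard.)
δ = d·√n ⇒ n = (δ/d)² = (3.417 / 1.04)² = 10.80.
Rounding up, n = 11.

n = 11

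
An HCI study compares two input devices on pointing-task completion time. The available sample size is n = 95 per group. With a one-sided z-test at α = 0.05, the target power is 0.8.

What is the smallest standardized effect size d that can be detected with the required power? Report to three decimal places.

Required noncentrality: δ = z_{0.05} + z_{0.20} = 1.645 + 0.842 = 2.486.
δ = d·√(n/2) ⇒ d = δ/√(n/2) = 2.486/√(95/2) = 0.3608.

d ≈ 0.361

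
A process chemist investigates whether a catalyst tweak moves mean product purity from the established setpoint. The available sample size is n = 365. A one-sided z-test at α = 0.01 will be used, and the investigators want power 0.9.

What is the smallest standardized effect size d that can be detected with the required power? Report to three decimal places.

Required noncentrality: δ = z_{0.01} + z_{0.10} = 2.326 + 1.282 = 3.608.
δ = d·√n ⇒ d = δ/√n = 3.608/√365 = 0.1888.

d ≈ 0.189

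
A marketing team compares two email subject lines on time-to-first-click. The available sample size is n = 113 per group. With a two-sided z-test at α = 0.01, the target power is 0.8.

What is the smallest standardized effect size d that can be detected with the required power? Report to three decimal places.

Required noncentrality: δ = z_{0.005} + z_{0.20} = 2.576 + 0.842 = 3.417.
(The second rejection-region term Φ(−δ − z_{α/2}) is negligible and dropped.)
δ = d·√(n/2) ⇒ d = δ/√(n/2) = 3.417/√(113/2) = 0.4547.

d ≈ 0.455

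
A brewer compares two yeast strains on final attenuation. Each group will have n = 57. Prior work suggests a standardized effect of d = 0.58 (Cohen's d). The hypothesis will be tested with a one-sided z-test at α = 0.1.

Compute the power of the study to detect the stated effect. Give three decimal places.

Power ≈ 0.965

Noncentrality parameter: δ = d·√(n/2) = 0.58 × √(57/2) = 3.0964
Critical value for a one-sided test at α = 0.1: z_α = 1.282.
Power = P(Z > 1.282 − δ) = Φ(1.815) = 0.9652.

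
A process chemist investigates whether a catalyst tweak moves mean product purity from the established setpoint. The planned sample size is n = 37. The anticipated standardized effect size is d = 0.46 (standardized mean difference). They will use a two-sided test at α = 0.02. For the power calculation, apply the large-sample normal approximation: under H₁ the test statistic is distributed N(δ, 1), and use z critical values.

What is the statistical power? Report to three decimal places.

Noncentrality parameter: λ = d·√n = 0.46 × √37 = 2.7981
Critical value for a two-sided test at α = 0.02: z_{α/2} = 2.326.
Power = Φ(λ − 2.326) + Φ(−λ − 2.326) = Φ(0.472) + Φ(-5.124) = 0.6814 + 0.0000 = 0.6814.

Power ≈ 0.681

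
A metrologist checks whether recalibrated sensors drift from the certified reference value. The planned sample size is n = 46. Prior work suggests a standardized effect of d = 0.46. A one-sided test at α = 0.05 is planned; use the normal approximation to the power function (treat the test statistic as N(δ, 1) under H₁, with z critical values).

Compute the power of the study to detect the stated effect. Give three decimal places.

Noncentrality parameter: δ = d·√n = 0.46 × √46 = 3.1199
One-sided α = 0.05 → critical value z_{0.05} = 1.645.
Power = Φ(δ − 1.645) = Φ(1.475) = 0.9299.

Power ≈ 0.930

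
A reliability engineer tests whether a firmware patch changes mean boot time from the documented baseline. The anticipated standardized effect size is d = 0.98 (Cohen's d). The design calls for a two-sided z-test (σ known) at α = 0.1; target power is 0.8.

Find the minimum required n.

n = 7

Set Φ(δ − 1.645) = 0.8; then δ − 1.645 = Φ⁻¹(0.8) = 0.842, giving δ = 2.486.
(Ignoring the negligible lower-tail rejection probability gives the usual closed-form inversion.)
δ = d·√n ⇒ n = (δ/d)² = (2.486 / 0.98)² = 6.44.
Rounding up, n = 7.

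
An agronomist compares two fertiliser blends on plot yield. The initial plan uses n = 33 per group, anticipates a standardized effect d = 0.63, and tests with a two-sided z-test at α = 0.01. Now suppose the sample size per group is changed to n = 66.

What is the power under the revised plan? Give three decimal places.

Power ≈ 0.852

With n = 66 per group: δ = d·√(n/2) = 0.63 × √(66/2) = 3.6191. Critical value z_{0.005} = 2.576.
Revised power = Φ(δ − 2.576) + Φ(−δ − 2.576) = Φ(1.043) + Φ(-6.195) = 0.8516 + 0.0000 = 0.8516.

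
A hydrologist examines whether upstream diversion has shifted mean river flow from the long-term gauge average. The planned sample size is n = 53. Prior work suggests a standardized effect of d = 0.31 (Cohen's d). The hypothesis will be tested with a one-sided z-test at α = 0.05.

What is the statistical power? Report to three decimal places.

Noncentrality parameter: δ = d·√n = 0.31 × √53 = 2.2568
One-sided α = 0.05 → critical value z_{0.05} = 1.645.
Power = Φ(δ − 1.645) = Φ(0.612) = 0.7297.

Power ≈ 0.730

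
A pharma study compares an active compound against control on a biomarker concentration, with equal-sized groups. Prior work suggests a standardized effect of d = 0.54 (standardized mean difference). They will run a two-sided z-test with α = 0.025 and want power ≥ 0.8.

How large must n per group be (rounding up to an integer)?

n = 66 per group

For power 0.8 need Φ(δ − z_{0.0125}) = 0.8, so δ = z_{0.0125} + z_{0.20} = 2.241 + 0.842 = 3.083.
(The Φ(−δ − z_{α/2}) term is vanishingly small for δ > 0 and is dropped in the standard sample-size formula.)
δ = d·√(n/2) ⇒ n = 2(δ/d)² = 2 × (3.083 / 0.54)² = 65.19.
Round up to the next whole unit.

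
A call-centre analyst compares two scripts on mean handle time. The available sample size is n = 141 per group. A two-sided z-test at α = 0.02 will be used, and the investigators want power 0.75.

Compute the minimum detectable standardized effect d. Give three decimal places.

Need Φ(δ − 2.326) = 0.75, so δ = 2.326 + 0.674 = 3.001.
(The second rejection-region term Φ(−δ − z_{α/2}) is negligible and dropped.)
δ = d·√(n/2) ⇒ d = δ/√(n/2) = 3.001/√(141/2) = 0.3574.

d ≈ 0.357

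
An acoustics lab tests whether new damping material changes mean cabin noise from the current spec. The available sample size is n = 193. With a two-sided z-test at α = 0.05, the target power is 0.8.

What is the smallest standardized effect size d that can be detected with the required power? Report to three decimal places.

d ≈ 0.202

Required noncentrality: δ = z_{0.025} + z_{0.20} = 1.960 + 0.842 = 2.802.
(The second rejection-region term Φ(−δ − z_{α/2}) is negligible and dropped.)
δ = d·√n ⇒ d = δ/√n = 2.802/√193 = 0.2017.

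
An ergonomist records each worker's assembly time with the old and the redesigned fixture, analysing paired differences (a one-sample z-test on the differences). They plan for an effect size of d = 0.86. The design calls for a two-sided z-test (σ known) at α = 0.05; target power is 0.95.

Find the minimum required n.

For power 0.95 need Φ(δ − z_{0.025}) = 0.95, so δ = z_{0.025} + z_{0.05} = 1.960 + 1.645 = 3.605.
(For δ > 0 the lower-tail rejection region contributes negligibly to power, so the one-term inversion is standard.)
δ = d·√n ⇒ n = (δ/d)² = (3.605 / 0.86)² = 17.57.
Rounding up, n = 18.

n = 18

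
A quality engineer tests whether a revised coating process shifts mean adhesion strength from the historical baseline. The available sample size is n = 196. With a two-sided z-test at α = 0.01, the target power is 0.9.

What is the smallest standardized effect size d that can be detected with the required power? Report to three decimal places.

d ≈ 0.276

Required noncentrality: δ = z_{0.005} + z_{0.10} = 2.576 + 1.282 = 3.857.
(The second rejection-region term Φ(−δ − z_{α/2}) is negligible and dropped.)
δ = d·√n ⇒ d = δ/√n = 3.857/√196 = 0.2755.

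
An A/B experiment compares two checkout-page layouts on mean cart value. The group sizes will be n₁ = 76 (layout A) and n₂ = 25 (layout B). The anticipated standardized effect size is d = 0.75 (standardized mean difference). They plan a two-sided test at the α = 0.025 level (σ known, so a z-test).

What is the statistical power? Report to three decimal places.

Noncentrality parameter: δ = d / √(1/n₁ + 1/n₂) = 0.75 / √(1/76 + 1/25) = 3.2529
Two-sided α = 0.025 → critical value z_{0.0125} = 2.241.
Power = Φ(δ − 2.241) + Φ(−δ − 2.241) = Φ(1.012) + Φ(-5.494) = 0.8441 + 0.0000 = 0.8441.

Power ≈ 0.844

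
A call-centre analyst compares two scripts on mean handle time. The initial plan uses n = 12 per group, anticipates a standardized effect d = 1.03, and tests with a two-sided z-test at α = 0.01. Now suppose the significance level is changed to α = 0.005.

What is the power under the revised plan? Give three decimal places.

δ = d·√(n/2) = 1.03 × √(12/2) = 2.5230 (unchanged). New critical value: z_{0.0025} = 2.807.
Revised power = Φ(δ − 2.807) + Φ(−δ − 2.807) = Φ(-0.284) + Φ(-5.330) = 0.3882 + 0.0000 = 0.3882.

Power ≈ 0.388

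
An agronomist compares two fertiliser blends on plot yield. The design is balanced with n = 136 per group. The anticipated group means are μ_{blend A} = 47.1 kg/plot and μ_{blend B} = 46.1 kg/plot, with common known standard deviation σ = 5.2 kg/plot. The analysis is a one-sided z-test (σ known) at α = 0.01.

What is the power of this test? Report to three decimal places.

Standardized effect: d = |μ_{blend A} − μ_{blend B}| / σ = |47.1 − 46.1| / 5.2 = 0.1923
Noncentrality parameter: δ = d·√(n/2) = 0.1923 × √(136/2) = 1.5858
Critical value for a one-sided test at α = 0.01: z_α = 2.326.
Power = P(Z > 2.326 − δ) = Φ(-0.741) = 0.2295.

Power ≈ 0.229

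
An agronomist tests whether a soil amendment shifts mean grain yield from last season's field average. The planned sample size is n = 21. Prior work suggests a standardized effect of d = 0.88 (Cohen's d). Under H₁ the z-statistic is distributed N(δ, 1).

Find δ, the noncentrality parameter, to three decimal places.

δ ≈ 4.033

The noncentrality parameter scales effect size by the design's sample-size factor: δ = d·√n = 0.88 × √21 = 4.0327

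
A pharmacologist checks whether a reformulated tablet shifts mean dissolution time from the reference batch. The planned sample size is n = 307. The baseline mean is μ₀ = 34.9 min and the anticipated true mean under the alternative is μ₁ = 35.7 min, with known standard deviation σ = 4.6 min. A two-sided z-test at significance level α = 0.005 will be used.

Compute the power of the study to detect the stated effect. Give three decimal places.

Power ≈ 0.595

Standardized effect: d = |μ₁ − μ₀| / σ = |35.7 − 34.9| / 4.6 = 0.1739
Noncentrality parameter: δ = d·√n = 0.1739 × √307 = 3.0472
Critical value for a two-sided test at α = 0.005: z_{α/2} = 2.807.
Power = Φ(δ − 2.807) + Φ(−δ − 2.807) = Φ(0.240) + Φ(-5.854) = 0.5949 + 0.0000 = 0.5949.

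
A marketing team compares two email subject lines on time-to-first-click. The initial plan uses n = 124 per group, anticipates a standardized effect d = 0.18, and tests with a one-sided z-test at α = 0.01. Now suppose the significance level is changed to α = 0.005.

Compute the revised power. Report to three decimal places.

δ = d·√(n/2) = 0.18 × √(124/2) = 1.4173 (unchanged). New critical value: z_{0.005} = 2.576.
Revised power = P(Z > 2.576 − δ) = Φ(-1.159) = 0.1233.

Power ≈ 0.123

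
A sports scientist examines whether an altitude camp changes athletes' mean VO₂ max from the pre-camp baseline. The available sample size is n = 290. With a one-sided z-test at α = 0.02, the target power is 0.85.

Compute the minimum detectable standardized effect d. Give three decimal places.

d ≈ 0.181

Need Φ(δ − 2.054) = 0.85, so δ = 2.054 + 1.036 = 3.090.
δ = d·√n ⇒ d = δ/√n = 3.090/√290 = 0.1815.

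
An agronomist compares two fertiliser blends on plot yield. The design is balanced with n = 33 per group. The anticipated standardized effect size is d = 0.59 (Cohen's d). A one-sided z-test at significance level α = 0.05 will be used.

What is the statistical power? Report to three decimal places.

Noncentrality parameter: δ = d·√(n/2) = 0.59 × √(33/2) = 2.3966
Critical value for a one-sided test at α = 0.05: z_α = 1.645.
Power = Φ(δ − 1.645) = Φ(0.752) = 0.7739.

Power ≈ 0.774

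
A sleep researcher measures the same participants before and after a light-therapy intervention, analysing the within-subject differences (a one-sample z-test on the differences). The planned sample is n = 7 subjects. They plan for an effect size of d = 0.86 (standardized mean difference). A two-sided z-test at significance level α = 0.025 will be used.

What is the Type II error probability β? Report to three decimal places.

Noncentrality parameter: δ = d·√n = 0.86 × √7 = 2.2753
Two-sided α = 0.025 → critical value z_{0.0125} = 2.241.
Power = Φ(δ − 2.241) + Φ(−δ − 2.241) = Φ(0.034) + Φ(-4.517) = 0.5135 + 0.0000 = 0.5135.
Type II error: β = 1 − power = 1 − 0.5135 = 0.4865.

β ≈ 0.486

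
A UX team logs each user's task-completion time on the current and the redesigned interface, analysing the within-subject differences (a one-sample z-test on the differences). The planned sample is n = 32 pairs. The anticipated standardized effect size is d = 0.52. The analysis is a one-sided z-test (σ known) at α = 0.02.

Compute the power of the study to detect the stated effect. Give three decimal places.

Power ≈ 0.813

Noncentrality parameter: δ = d·√n = 0.52 × √32 = 2.9416
Critical value for a one-sided test at α = 0.02: z_α = 2.054.
Power = P(Z > 2.054 − δ) = Φ(0.888) = 0.8127.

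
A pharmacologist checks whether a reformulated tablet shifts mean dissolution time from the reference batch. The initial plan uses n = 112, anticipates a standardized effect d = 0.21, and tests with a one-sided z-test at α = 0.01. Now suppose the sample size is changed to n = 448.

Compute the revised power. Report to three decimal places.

With n = 448: δ = d·√n = 0.21 × √448 = 4.4449. Critical value z_{0.01} = 2.326.
Revised power = P(Z > 2.326 − δ) = Φ(2.119) = 0.9829.

Power ≈ 0.983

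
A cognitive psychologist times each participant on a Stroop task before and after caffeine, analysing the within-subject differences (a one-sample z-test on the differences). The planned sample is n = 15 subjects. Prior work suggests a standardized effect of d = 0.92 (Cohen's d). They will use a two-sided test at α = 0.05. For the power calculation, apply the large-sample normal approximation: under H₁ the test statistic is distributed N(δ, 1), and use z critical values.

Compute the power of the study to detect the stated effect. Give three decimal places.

Power ≈ 0.946

Noncentrality parameter: δ = d·√n = 0.92 × √15 = 3.5631
Critical value for a two-sided test at α = 0.05: z_{α/2} = 1.960.
Power = Φ(δ − 1.960) + Φ(−δ − 1.960) = Φ(1.603) + Φ(-5.523) = 0.9456 + 0.0000 = 0.9456.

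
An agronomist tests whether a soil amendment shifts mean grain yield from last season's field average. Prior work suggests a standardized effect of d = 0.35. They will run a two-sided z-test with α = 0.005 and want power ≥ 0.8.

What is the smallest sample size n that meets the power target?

Set Φ(δ − 2.807) = 0.8; then δ − 2.807 = Φ⁻¹(0.8) = 0.842, giving δ = 3.649.
(For δ > 0 the lower-tail rejection region contributes negligibly to power, so the one-term inversion is standard.)
δ = d·√n ⇒ n = (δ/d)² = (3.649 / 0.35)² = 108.67.
Rounding up, n = 109.

n = 109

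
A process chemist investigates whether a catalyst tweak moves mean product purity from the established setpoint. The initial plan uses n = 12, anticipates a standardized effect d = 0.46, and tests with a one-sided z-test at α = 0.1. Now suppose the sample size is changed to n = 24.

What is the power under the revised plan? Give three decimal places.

Power ≈ 0.834

With n = 24: δ = d·√n = 0.46 × √24 = 2.2535. Critical value z_{0.1} = 1.282.
Revised power = P(Z > 1.282 − δ) = Φ(0.972) = 0.8345.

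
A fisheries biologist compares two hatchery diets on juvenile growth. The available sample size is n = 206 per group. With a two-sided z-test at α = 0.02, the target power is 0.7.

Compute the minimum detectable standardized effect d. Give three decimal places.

Need Φ(δ − 2.326) = 0.7, so δ = 2.326 + 0.524 = 2.851.
(The second rejection-region term Φ(−δ − z_{α/2}) is negligible and dropped.)
δ = d·√(n/2) ⇒ d = δ/√(n/2) = 2.851/√(206/2) = 0.2809.

d ≈ 0.281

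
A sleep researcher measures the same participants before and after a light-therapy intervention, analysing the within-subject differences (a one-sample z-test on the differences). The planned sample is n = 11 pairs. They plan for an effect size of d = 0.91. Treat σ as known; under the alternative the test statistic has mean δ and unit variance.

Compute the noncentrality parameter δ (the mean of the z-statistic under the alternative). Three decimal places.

δ ≈ 3.018

δ = d·√n = 0.91 × √11 = 3.0181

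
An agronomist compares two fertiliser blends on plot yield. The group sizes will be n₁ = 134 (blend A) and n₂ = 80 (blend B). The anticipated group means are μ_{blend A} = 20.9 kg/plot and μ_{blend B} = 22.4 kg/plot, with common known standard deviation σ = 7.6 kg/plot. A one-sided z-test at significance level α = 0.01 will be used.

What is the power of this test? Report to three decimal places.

Power ≈ 0.176

Standardized effect: d = |μ_{blend A} − μ_{blend B}| / σ = |20.9 − 22.4| / 7.6 = 0.1974
Noncentrality parameter: δ = d / √(1/n₁ + 1/n₂) = 0.1974 / √(1/134 + 1/80) = 1.3969
One-sided α = 0.01 → critical value z_{0.01} = 2.326.
Power = P(Z > 2.326 − δ) = Φ(-0.929) = 0.1763.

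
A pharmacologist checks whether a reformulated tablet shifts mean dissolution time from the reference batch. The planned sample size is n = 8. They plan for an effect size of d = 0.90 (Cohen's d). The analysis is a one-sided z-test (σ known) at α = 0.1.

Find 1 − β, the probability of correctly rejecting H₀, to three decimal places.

Noncentrality parameter: δ = d·√n = 0.90 × √8 = 2.5456
One-sided α = 0.1 → critical value z_{0.1} = 1.282.
Power = P(Z > 1.282 − δ) = Φ(1.264) = 0.8969.

Power ≈ 0.897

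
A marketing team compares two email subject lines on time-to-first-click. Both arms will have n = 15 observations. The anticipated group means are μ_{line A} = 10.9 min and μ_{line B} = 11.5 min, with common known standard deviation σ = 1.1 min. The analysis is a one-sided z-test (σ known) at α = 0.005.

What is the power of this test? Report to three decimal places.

Standardized effect: d = |μ_{line A} − μ_{line B}| / σ = |10.9 − 11.5| / 1.1 = 0.5455
Noncentrality parameter: δ = d·√(n/2) = 0.5455 × √(15/2) = 1.4938
Critical value for a one-sided test at α = 0.005: z_α = 2.576.
Power = P(Z > 2.576 − δ) = Φ(-1.082) = 0.1396.

Power ≈ 0.140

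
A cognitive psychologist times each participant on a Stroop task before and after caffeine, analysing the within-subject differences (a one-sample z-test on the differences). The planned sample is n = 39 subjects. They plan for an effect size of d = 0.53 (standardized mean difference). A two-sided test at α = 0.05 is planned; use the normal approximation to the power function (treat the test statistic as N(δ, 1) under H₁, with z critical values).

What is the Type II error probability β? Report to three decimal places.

β ≈ 0.089

Noncentrality parameter: δ = d·√n = 0.53 × √39 = 3.3098
Two-sided α = 0.05 → critical value z_{0.025} = 1.960.
Power = Φ(δ − 1.960) + Φ(−δ − 1.960) = Φ(1.350) + Φ(-5.270) = 0.9115 + 0.0000 = 0.9115.
Type II error: β = 1 − power = 1 − 0.9115 = 0.0885.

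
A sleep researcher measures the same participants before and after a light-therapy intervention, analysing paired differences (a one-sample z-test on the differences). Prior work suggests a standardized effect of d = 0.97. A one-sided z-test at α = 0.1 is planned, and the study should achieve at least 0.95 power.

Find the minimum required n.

For power 0.95 need Φ(δ − z_{0.1}) = 0.95, so δ = z_{0.1} + z_{0.05} = 1.282 + 1.645 = 2.926.
δ = d·√n ⇒ n = (δ/d)² = (2.926 / 0.97)² = 9.10.
Round up to the next whole unit.

n = 10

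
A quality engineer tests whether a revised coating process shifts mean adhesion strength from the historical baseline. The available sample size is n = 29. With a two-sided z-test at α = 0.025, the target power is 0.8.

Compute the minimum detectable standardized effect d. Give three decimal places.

Required noncentrality: δ = z_{0.0125} + z_{0.20} = 2.241 + 0.842 = 3.083.
(The second rejection-region term Φ(−δ − z_{α/2}) is negligible and dropped.)
δ = d·√n ⇒ d = δ/√n = 3.083/√29 = 0.5725.

d ≈ 0.573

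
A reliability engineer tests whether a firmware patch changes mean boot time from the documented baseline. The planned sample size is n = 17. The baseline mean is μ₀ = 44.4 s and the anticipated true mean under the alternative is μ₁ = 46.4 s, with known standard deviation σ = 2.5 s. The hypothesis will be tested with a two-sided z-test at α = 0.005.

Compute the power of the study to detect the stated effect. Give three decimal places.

Standardized effect: d = |μ₁ − μ₀| / σ = |46.4 − 44.4| / 2.5 = 0.8000
Noncentrality parameter: λ = d·√n = 0.8000 × √17 = 3.2985
Two-sided α = 0.005 → critical value z_{0.0025} = 2.807.
Power = Φ(λ − 2.807) + Φ(−λ − 2.807) = Φ(0.491) + Φ(-6.106) = 0.6884 + 0.0000 = 0.6884.

Power ≈ 0.688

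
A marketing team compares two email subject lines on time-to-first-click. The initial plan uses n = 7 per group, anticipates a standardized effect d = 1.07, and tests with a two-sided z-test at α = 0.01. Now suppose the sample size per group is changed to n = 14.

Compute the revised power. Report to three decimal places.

Power ≈ 0.601

With n = 14 per group: δ = d·√(n/2) = 1.07 × √(14/2) = 2.8310. Critical value z_{0.005} = 2.576.
Revised power = Φ(δ − 2.576) + Φ(−δ − 2.576) = Φ(0.255) + Φ(-5.407) = 0.6007 + 0.0000 = 0.6007.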